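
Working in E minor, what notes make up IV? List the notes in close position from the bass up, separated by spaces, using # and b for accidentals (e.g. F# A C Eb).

IV is the major subdominant, borrowed from the parallel major. In E minor that root is A.
So the chord is A-C#-E, a major triad.

A C# E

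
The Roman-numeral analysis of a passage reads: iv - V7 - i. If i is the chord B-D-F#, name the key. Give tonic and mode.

B minor

The chord Bm is a minor triad rooted on B; its label is i.
If B is scale degree 1 and the mode makes that degree carry a minor triad, the tonic is B and the mode is minor.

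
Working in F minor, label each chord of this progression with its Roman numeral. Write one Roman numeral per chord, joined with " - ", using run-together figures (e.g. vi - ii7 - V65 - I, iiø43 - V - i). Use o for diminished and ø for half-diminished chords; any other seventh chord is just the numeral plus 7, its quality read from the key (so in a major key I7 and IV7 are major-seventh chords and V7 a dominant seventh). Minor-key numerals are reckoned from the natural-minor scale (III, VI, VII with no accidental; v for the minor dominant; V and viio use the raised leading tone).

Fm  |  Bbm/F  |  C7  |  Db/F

Fm: root F is the tonic; minor triad there is i.
Bbm/F: root Bb is the subdominant; minor triad there is iv64.
C7: root C is the dominant; dominant seventh chord there is V7.
Db/F: major triad on Db = scale degree 6 → VI6.

i - iv64 - V7 - VI6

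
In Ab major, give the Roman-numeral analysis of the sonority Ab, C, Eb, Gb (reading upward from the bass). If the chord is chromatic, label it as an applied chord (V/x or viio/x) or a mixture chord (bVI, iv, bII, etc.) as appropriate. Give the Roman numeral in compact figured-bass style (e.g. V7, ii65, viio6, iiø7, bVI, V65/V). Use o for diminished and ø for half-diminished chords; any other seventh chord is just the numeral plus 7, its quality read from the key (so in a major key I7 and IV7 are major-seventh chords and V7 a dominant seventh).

V7/IV

The pitches Ab-C-Eb-Gb form a dominant seventh chord rooted on Ab.
Ab is not a diatonic chord root with this quality in Ab major, but it lies a perfect fifth above Db (IV), so the chord functions as an applied dominant of IV.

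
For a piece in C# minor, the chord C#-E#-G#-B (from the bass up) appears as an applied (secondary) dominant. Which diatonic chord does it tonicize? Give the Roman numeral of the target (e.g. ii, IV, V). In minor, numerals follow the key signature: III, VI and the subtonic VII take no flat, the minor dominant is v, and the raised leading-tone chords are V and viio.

The chord is a dominant seventh chord on C#.
A dominant resolves down a perfect fifth: C# → F#. In C# minor, F# is scale degree 4, i.e. iv.

iv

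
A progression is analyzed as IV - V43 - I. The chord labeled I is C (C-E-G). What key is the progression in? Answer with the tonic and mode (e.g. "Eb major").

I is given as C-E-G — a major triad with root C.
If C is scale degree 1 and the mode makes that degree carry a major triad, the tonic is C and the mode is major.

C major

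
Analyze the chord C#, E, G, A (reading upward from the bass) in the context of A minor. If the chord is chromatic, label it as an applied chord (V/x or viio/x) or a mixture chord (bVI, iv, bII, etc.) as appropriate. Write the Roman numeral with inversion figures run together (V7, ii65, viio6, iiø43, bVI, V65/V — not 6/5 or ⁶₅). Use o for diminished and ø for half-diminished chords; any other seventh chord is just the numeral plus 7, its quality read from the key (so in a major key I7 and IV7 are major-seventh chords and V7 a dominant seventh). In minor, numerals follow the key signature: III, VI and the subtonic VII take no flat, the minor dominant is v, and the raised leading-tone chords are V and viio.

V65/iv

Stacked in thirds the chord is A-C#-E-G: a dominant seventh chord on A.
A is not a diatonic chord root with this quality in A minor, but it lies a perfect fifth above D (iv), so the chord functions as an applied dominant of iv.
With C# in the bass the chord is in first inversion, so the figured bass is 65.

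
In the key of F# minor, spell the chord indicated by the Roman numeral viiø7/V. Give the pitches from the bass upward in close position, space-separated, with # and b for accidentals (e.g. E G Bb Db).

The slash marks an applied leading-tone chord: viio of V. In F# minor, V is C#, so the leading tone to it is B#, a half step below.
Building a half-diminished seventh chord on B# gives B#-D#-F#-A#.

B# D# F# A#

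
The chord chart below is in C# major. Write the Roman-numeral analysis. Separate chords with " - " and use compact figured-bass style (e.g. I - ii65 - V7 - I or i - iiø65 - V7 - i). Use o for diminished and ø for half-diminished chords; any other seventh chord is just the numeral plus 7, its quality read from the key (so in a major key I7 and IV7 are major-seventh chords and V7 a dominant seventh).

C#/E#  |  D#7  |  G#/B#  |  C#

C#/E#: root C# is the tonic; major triad there is I6.
D#7 is the secondary dominant of V (dominant seventh chord on D#): V7/V.
G#/B# has root G#, degree 5 in C# major, so V6.
C#: major triad on C# = scale degree 1 → I.

I6 - V7/V - V6 - I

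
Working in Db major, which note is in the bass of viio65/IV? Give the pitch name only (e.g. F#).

Ab

The applied chord viio65/IV is rooted on F: F-Ab-Cb-Ebb.
The figure 65 means first inversion — the third is in the bass.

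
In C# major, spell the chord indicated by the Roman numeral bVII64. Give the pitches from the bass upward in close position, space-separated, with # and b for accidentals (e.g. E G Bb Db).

F# B D#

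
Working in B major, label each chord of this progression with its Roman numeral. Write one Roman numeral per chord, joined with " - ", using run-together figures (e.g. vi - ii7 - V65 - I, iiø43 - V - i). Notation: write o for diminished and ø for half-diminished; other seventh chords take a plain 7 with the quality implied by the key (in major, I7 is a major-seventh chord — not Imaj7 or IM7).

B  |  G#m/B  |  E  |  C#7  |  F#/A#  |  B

I - vi6 - IV - V7/V - V6 - I

B: root B is the tonic; major triad there is I.
G#m/B: minor triad on G# = scale degree 6 → vi6.
E has root E, degree 4 in B major, so IV.
C#7: chromatic; C# is V of V, so V7/V.
F#/A# has root F#, degree 5 in B major, so V6.
B: major triad on B = scale degree 1 → I.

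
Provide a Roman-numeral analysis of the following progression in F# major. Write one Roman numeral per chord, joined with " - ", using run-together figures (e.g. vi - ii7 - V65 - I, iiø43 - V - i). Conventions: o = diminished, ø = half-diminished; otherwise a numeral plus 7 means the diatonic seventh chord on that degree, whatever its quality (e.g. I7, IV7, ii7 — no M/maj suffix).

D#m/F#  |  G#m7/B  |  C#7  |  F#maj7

D#m/F# has root D#, degree 6 in F# major, so vi6.
G#m7/B: minor seventh chord on G# = scale degree 2 → ii65.
C#7: root C# is the dominant; dominant seventh chord there is V7.
F#maj7: major seventh chord on F# = scale degree 1 → I7.

vi6 - ii65 - V7 - I7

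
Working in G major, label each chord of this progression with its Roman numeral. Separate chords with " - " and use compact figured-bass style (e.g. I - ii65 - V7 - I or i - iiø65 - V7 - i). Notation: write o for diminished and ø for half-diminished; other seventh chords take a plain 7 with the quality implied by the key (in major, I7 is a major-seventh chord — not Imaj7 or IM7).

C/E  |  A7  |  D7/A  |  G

C/E: major triad on C = scale degree 4 → IV6.
A7: a dominant seventh chord on A, the applied dominant of V → V7/V.
D7/A has root D, degree 5 in G major, so V43.
G: root G is the tonic; major triad there is I.

IV6 - V7/V - V43 - I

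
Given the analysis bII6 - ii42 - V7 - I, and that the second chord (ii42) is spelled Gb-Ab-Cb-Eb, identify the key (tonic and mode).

Gb major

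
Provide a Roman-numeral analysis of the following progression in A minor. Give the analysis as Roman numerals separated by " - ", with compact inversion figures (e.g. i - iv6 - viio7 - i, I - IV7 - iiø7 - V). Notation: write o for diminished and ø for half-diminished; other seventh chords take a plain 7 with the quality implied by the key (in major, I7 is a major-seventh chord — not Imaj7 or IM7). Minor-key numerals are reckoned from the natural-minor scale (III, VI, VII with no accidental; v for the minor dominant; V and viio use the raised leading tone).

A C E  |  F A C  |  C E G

i - VI - III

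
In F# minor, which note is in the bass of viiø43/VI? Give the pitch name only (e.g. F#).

G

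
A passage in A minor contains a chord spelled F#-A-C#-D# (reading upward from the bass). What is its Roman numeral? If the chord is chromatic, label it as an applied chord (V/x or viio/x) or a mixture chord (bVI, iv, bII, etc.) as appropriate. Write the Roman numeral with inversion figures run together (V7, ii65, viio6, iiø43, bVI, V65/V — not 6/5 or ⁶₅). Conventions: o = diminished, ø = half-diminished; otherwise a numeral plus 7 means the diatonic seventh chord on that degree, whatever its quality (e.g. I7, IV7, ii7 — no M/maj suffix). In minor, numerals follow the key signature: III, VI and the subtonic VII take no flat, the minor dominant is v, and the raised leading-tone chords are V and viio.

Stacked in thirds the chord is D#-F#-A-C#: a half-diminished seventh chord on D#.
D# sits a half step below E (V in A minor); a diminished chord there is the applied leading-tone chord of V.
With F# in the bass the chord is in first inversion, so the figured bass is 65.

viiø65/V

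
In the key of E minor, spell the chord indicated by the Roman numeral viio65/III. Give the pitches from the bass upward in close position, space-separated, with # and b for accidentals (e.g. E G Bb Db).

A C Eb F#

The slash marks an applied leading-tone chord: viio of III. In E minor, III is G, so the leading tone to it is F#, a half step below.
Building a fully diminished seventh chord on F# gives F#-A-C-Eb.
With the 65 figure the chord is in first inversion; from the bass A upward in close position it reads A-C-Eb-F#.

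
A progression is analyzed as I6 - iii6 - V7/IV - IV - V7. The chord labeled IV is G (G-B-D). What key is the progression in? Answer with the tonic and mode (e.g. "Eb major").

D major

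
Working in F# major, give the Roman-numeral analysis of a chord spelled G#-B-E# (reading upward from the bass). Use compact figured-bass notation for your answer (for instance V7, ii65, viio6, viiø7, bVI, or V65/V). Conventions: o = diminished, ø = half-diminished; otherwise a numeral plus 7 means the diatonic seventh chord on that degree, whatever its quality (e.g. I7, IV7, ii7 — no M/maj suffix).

The pitches E#-G#-B form a diminished triad rooted on E#.
In F# major, E# is the leading tone; the diatonic diminished triad there is viio.
With G# in the bass the chord is in first inversion, so the figured bass is 6.

viio6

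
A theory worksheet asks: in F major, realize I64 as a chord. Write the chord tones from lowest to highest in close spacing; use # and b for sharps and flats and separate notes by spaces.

C F A

In F major, the first degree is F, and the diatonic chord built there is a major triad.
Stacking thirds from F gives F-A-C.
With the 64 figure the chord is in second inversion; from the bass C upward in close position it reads C-F-A.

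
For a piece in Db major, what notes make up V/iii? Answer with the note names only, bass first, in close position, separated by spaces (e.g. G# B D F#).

C E G

The slash means an applied dominant: we want the dominant of iii. In Db major, iii is F minor, and its dominant is built on C.
Building a major triad on C gives C-E-G.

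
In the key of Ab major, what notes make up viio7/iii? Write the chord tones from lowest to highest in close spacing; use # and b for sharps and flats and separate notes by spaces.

B D F Ab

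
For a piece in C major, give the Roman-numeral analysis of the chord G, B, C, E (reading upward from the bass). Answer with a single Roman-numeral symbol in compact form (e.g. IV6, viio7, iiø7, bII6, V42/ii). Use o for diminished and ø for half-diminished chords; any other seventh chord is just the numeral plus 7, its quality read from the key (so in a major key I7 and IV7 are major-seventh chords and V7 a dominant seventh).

I43

The pitches C-E-G-B form a major seventh chord rooted on C.
In C major, C is the tonic; the diatonic major seventh chord there is I7.
With G in the bass the chord is in second inversion, so the figured bass is 43.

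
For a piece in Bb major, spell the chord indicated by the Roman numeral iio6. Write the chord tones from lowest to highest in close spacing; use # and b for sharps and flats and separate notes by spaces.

Scale degree 2 in Bb major is C; here the chord built on it is altered to a diminished triad. iio6 is the diminished supertonic triad, borrowed from the parallel minor.
So the chord is C-Eb-Gb, a diminished triad.
With the 6 figure the chord is in first inversion; from the bass Eb upward in close position it reads Eb-Gb-C.

Eb Gb C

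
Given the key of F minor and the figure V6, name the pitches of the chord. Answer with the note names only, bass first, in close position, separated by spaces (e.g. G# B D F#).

E G C

In F minor, scale degree 5 is C. The dominant is major (leading tone raised), so V is a major triad.
Stacking thirds from C gives C-E-G.
With the 6 figure the chord is in first inversion; from the bass E upward in close position it reads E-G-C.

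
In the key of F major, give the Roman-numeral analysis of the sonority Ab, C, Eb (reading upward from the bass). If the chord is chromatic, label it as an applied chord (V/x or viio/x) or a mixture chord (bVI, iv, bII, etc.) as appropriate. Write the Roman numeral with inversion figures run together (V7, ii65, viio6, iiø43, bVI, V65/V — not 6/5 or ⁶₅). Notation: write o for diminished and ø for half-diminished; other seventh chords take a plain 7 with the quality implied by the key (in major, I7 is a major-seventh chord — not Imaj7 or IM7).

bIII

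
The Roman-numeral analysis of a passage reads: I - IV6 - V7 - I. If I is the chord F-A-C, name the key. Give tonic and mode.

F major

The chord F is a major triad rooted on F; its label is I.
If F is scale degree 1 and the mode makes that degree carry a major triad, the tonic is F and the mode is major.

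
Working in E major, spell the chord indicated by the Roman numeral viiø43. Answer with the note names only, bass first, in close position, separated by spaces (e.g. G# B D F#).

In E major, the seventh degree is D#, and the diatonic chord built there is a half-diminished seventh chord.
Stacking thirds from D# gives D#-F#-A-C#.
With the 43 figure the chord is in second inversion; from the bass A upward in close position it reads A-C#-D#-F#.

A C# D# F#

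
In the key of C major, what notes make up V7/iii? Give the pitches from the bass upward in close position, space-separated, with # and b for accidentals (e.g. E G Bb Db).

B D# F# A

V7/iii is a secondary dominant — the dominant seventh of iii. iii in C major is E, so the applied chord's root is B, a perfect fifth above.
Building a dominant seventh chord on B gives B-D#-F#-A.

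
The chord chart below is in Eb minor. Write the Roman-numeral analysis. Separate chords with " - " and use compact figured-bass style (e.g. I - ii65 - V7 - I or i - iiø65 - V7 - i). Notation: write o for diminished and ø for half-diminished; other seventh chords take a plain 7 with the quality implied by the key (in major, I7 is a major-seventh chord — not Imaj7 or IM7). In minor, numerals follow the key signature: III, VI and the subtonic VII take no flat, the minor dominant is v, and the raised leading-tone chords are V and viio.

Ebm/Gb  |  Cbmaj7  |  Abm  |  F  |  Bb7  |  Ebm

i6 - VI7 - iv - V/V - V7 - i

Ebm/Gb: minor triad on Eb = scale degree 1 → i6.
Cbmaj7 has root Cb, degree 6 in Eb minor, so VI7.
Abm: minor triad on Ab = scale degree 4 → iv.
F: chromatic; F is V of V, so V/V.
Bb7 has root Bb, degree 5 in Eb minor, so V7.
Ebm: minor triad on Eb = scale degree 1 → i.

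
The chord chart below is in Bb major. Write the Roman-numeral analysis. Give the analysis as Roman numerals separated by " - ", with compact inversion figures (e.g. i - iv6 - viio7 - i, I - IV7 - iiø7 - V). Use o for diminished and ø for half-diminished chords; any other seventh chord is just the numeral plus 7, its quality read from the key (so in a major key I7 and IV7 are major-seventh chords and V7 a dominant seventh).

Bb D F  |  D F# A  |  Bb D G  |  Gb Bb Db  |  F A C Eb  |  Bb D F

I - V/vi - vi6 - bVI - V7 - I

Bb-D-F: major triad on Bb = scale degree 1 → I.
D-F#-A is the secondary dominant of vi (major triad on D): V/vi.
Bb-D-G: root G is the submediant; minor triad there is vi6.
Gb-Bb-Db: Gb with this quality isn't in the key; it's bVI, borrowed from the parallel minor.
F-A-C-Eb has root F, degree 5 in Bb major, so V7.
Bb-D-F: major triad on Bb = scale degree 1 → I.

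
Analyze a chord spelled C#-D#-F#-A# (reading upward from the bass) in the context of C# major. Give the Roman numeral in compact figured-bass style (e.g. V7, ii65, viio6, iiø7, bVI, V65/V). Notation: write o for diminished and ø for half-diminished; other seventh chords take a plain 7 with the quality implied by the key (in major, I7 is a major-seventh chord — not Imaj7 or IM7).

ii42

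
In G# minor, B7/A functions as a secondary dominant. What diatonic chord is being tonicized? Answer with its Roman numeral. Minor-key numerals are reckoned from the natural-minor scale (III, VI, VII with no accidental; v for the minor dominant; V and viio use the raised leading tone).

The chord is a dominant seventh chord on B.
A dominant resolves down a perfect fifth: B → E. In G# minor, E is scale degree 6, i.e. VI.

VI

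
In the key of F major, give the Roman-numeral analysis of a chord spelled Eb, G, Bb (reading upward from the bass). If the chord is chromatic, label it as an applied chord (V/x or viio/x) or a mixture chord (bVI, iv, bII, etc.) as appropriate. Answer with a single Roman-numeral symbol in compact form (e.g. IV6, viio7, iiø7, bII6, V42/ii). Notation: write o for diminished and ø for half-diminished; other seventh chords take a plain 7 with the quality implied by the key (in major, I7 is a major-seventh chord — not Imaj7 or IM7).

bVII

Stacked in thirds the chord is Eb-G-Bb: a major triad on Eb.
Eb is the lowered seventh degree of F major (diatonic 7 would be E). This is a major triad on the lowered seventh degree (the subtonic), borrowed from the parallel minor.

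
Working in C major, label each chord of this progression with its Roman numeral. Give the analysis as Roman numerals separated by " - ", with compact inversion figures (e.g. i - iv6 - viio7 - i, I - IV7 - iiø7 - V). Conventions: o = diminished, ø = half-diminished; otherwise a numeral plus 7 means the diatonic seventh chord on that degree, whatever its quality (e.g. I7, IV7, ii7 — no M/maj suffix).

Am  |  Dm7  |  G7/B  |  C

vi - ii7 - V65 - I

Am has root A, degree 6 in C major, so vi.
Dm7: root D is the supertonic; minor seventh chord there is ii7.
G7/B has root G, degree 5 in C major, so V65.
C: major triad on C = scale degree 1 → I.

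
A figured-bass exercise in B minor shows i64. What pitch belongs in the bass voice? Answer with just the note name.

i in B minor has root B; the chord is B-D-F#.
The figure 64 means second inversion — the fifth is in the bass.

F#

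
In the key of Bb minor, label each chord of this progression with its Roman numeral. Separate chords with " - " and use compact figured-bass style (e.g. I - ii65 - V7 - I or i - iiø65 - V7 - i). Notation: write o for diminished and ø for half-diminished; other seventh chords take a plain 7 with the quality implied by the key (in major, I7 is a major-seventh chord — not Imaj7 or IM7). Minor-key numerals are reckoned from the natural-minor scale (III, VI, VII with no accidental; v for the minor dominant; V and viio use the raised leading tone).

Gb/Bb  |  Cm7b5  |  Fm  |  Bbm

VI6 - iiø7 - v - i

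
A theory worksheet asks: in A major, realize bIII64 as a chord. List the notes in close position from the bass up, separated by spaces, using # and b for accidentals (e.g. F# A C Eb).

G C E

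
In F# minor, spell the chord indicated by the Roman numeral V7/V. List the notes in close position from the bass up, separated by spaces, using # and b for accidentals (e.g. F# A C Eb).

G# B# D# F#

V7/V is a secondary dominant — the dominant seventh of V. V in F# minor is C#, so the applied chord's root is G#, a perfect fifth above.
Building a dominant seventh chord on G# gives G#-B#-D#-F#.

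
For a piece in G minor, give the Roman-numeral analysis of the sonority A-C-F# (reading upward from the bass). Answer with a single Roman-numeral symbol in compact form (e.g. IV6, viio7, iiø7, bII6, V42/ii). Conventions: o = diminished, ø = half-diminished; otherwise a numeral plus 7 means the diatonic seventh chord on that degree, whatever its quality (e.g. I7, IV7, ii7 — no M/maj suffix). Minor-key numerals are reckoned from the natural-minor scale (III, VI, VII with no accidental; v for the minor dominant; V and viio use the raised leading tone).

The pitches F#-A-C form a diminished triad rooted on F#.
F# is scale degree 7 in G minor, and a diminished triad on that degree is written viio.
With A in the bass the chord is in first inversion, so the figured bass is 6.

viio6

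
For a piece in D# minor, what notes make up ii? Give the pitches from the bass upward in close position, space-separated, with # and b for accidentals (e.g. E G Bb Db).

E# G# B#

Scale degree 2 in D# minor is E#; here the chord built on it is altered to a minor triad. ii is the minor supertonic, borrowed from the parallel major (the Dorian ii).
So the chord is E#-G#-B#.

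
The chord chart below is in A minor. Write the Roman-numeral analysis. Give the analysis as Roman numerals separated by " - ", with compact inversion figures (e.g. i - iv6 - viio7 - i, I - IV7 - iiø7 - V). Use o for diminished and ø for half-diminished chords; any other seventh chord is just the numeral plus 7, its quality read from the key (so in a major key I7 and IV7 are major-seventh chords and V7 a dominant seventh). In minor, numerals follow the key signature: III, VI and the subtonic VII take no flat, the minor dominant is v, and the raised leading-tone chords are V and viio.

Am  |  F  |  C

Am: minor triad on A = scale degree 1 → i.
F has root F, degree 6 in A minor, so VI.
C has root C, degree 3 in A minor, so III.

i - VI - III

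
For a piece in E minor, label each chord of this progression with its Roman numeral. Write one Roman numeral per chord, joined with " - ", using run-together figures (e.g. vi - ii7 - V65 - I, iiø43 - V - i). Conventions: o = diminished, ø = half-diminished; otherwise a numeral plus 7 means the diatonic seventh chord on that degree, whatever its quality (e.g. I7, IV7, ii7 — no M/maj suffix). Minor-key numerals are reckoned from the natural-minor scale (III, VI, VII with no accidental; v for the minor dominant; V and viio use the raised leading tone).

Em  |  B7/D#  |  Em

i - V65 - i

Em: minor triad on E = scale degree 1 → i.
B7/D#: root B is the dominant; dominant seventh chord there is V65.
Em: root E is the tonic; minor triad there is i.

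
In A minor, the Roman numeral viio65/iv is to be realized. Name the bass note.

E

The applied chord viio65/iv is rooted on C#: C#-E-G-Bb.
The figure 65 means first inversion — the third is in the bass.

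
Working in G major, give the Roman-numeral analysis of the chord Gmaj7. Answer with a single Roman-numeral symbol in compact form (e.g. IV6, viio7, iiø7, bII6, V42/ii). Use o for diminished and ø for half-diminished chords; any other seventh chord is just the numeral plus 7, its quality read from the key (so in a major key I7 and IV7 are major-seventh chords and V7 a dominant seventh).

I7

The pitches G-B-D-F# form a major seventh chord rooted on G.
G is scale degree 1 in G major, and a major seventh chord on that degree is written I7.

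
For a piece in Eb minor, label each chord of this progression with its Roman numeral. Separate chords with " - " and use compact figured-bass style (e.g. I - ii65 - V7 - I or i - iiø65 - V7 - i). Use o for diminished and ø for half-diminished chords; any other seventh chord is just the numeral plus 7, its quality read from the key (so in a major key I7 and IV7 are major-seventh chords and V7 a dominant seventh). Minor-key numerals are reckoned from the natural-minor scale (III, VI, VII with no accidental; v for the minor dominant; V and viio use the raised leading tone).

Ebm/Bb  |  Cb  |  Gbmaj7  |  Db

i64 - VI - III7 - VII

Ebm/Bb has root Eb, degree 1 in Eb minor, so i64.
Cb: major triad on Cb = scale degree 6 → VI.
Gbmaj7: root Gb is the mediant; major seventh chord there is III7.
Db: major triad on Db = scale degree 7 → VII.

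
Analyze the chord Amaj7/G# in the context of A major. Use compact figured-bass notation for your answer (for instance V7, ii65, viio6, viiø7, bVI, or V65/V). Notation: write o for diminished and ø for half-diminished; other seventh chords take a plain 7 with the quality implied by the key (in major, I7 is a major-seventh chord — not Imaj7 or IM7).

I42

Stacked in thirds the chord is A-C#-E-G#: a major seventh chord on A.
A is scale degree 1 in A major, and a major seventh chord on that degree is written I7.
With G# in the bass the chord is in third inversion, so the figured bass is 42.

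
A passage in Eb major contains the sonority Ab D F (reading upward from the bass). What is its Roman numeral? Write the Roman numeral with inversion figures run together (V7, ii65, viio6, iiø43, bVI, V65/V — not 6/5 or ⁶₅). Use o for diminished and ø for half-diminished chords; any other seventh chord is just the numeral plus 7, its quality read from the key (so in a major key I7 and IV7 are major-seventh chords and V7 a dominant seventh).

viio64

Stacked in thirds the chord is D-F-Ab: a diminished triad on D.
D is scale degree 7 in Eb major, and a diminished triad on that degree is written viio.
With Ab in the bass the chord is in second inversion, so the figured bass is 64.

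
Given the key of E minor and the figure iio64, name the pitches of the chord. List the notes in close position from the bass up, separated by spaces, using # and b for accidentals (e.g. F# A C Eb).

In E minor, scale degree 2 is F#, and the diatonic chord built there is a diminished triad.
Stacking thirds from F# gives F#-A-C.
With the 64 figure the chord is in second inversion; from the bass C upward in close position it reads C-F#-A.

C F# A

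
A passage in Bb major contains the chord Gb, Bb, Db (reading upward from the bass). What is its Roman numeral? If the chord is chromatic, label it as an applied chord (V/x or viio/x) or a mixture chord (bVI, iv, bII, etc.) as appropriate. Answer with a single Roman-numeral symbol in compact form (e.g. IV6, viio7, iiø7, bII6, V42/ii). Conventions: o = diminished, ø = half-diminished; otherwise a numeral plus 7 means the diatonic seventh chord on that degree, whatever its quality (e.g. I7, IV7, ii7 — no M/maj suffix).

bVI

The pitches Gb-Bb-Db form a major triad rooted on Gb.
Gb is the lowered sixth degree of Bb major (diatonic 6 would be G). This is a major triad on the lowered sixth degree, borrowed from the parallel minor.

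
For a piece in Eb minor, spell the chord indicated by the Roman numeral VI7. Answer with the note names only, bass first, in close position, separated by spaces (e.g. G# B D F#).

Cb Eb Gb Bb

The numeral's case and figure indicate a major seventh chord. In Eb minor its root, the submediant, is Cb.
That chord is spelled Cb-Eb-Gb-Bb.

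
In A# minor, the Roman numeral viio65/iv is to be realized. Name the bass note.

E#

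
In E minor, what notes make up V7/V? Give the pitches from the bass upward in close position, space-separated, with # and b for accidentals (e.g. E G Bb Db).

The slash means an applied dominant: we want the dominant of V. In E minor, V is B major, and its dominant is built on F#.
Building a dominant seventh chord on F# gives F#-A#-C#-E.

F# A# C# E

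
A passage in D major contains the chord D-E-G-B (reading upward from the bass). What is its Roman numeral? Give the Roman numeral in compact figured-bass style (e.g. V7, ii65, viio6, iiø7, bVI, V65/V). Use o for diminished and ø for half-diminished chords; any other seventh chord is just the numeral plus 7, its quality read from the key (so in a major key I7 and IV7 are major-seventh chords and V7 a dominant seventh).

Stacked in thirds the chord is E-G-B-D: a minor seventh chord on E.
In D major, E is the supertonic; the diatonic minor seventh chord there is ii7.
With D in the bass the chord is in third inversion, so the figured bass is 42.

ii42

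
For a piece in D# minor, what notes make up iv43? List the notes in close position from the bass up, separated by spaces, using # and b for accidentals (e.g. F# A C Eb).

D# F# G# B

In D# minor, the subdominant is G#, and the diatonic chord built there is a minor seventh chord.
That chord is spelled G#-B-D#-F#.
The figured bass 43 indicates second inversion, placing the fifth (D#) in the bass: D#-F#-G#-B.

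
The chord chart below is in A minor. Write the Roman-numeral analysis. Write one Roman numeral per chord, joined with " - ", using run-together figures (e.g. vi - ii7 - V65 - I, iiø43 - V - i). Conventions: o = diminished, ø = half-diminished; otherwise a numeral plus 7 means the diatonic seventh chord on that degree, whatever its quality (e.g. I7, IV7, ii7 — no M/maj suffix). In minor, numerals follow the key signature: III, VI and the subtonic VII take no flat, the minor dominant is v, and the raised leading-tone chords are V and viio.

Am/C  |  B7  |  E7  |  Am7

Am/C: minor triad on A = scale degree 1 → i6.
B7: a dominant seventh chord on B, the applied dominant of V → V7/V.
E7: root E is the dominant; dominant seventh chord there is V7.
Am7: minor seventh chord on A = scale degree 1 → i7.

i6 - V7/V - V7 - i7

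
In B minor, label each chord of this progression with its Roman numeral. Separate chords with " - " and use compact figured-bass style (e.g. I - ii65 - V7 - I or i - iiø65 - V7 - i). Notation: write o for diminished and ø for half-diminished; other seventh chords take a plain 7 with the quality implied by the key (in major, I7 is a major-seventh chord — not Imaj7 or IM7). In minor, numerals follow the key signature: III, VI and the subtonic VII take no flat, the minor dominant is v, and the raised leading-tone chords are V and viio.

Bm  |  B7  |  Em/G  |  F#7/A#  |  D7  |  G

Bm: root B is the tonic; minor triad there is i.
B7: a dominant seventh chord on B, the applied dominant of iv → V7/iv.
Em/G: minor triad on E = scale degree 4 → iv6.
F#7/A#: dominant seventh chord on F# = scale degree 5 → V65.
D7: chromatic; D is V of VI, so V7/VI.
G has root G, degree 6 in B minor, so VI.

i - V7/iv - iv6 - V65 - V7/VI - VI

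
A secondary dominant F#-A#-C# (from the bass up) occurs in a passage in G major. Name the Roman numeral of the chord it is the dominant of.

iii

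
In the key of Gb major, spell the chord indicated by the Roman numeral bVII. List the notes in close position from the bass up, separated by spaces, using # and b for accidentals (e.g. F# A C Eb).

Scale degree 7 in Gb major is F; lowering it a half step gives Fb. bVII is a major triad on the lowered seventh degree (the subtonic), borrowed from the parallel minor.
So the chord is Fb-Ab-Cb.

Fb Ab Cb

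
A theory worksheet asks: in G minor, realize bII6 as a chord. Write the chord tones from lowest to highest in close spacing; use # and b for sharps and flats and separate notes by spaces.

C Eb Ab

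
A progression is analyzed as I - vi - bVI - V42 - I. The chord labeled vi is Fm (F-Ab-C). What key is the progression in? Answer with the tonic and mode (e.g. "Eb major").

vi is given as F-Ab-C — a minor triad with root F.
If F is scale degree 6 and the mode makes that degree carry a minor triad, the tonic is Ab and the mode is major.

Ab major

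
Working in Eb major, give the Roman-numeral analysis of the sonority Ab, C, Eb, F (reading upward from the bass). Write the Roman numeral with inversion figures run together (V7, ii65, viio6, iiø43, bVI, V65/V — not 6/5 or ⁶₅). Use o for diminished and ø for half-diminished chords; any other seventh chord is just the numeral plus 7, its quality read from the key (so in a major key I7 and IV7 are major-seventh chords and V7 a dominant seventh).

Stacked in thirds the chord is F-Ab-C-Eb: a minor seventh chord on F.
F is scale degree 2 in Eb major, and a minor seventh chord on that degree is written ii7.
With Ab in the bass the chord is in first inversion, so the figured bass is 65.

ii65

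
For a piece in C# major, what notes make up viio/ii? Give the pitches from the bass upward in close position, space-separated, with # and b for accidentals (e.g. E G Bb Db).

C## E# G#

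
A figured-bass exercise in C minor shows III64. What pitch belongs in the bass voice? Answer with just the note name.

Bb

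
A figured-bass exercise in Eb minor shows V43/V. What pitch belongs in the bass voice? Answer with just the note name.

C

The applied chord V43/V is rooted on F: F-A-C-Eb.
The figure 43 means second inversion — the fifth is in the bass.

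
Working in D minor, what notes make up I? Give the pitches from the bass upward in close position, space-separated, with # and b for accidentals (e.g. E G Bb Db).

Scale degree 1 in D minor is D; here the chord built on it is altered to a major triad. I is the major tonic (Picardy third), borrowed from the parallel major.
So the chord is D-F#-A, a major triad.

D F# A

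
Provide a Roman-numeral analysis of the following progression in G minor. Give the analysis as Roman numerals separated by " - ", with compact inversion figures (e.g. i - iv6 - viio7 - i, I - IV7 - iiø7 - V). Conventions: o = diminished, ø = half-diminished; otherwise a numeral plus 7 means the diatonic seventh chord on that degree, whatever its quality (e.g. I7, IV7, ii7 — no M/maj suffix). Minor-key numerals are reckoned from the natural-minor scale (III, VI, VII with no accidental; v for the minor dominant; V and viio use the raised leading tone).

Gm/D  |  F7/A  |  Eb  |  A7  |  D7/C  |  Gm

i64 - VII65 - VI - V7/V - V42 - i

Gm/D: root G is the tonic; minor triad there is i64.
F7/A: root F is the subtonic; dominant seventh chord there is VII65.
Eb: root Eb is the submediant; major triad there is VI.
A7: chromatic; A is V of V, so V7/V.
D7/C: root D is the dominant; dominant seventh chord there is V42.
Gm has root G, degree 1 in G minor, so i.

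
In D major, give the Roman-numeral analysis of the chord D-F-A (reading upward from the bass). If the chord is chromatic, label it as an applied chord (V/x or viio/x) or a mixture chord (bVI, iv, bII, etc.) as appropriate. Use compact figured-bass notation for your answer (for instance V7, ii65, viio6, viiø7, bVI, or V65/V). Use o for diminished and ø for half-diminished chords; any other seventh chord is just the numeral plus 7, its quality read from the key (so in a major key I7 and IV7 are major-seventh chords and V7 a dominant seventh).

i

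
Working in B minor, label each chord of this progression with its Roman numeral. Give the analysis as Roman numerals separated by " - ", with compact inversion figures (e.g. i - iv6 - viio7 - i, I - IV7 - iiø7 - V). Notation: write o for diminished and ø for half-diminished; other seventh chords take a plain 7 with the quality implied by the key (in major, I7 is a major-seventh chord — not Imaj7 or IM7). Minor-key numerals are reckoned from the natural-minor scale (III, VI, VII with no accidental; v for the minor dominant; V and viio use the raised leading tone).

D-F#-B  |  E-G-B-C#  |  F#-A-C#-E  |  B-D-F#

i6 - iiø65 - v7 - i

D-F#-B: root B is the tonic; minor triad there is i6.
E-G-B-C#: half-diminished seventh chord on C# = scale degree 2 → iiø65.
F#-A-C#-E: root F# is the dominant; minor seventh chord there is v7.
B-D-F#: minor triad on B = scale degree 1 → i.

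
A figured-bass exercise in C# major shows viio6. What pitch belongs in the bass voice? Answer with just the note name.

D#

viio in C# major has root B#; the chord is B#-D#-F#.
The figure 6 means first inversion — the third is in the bass.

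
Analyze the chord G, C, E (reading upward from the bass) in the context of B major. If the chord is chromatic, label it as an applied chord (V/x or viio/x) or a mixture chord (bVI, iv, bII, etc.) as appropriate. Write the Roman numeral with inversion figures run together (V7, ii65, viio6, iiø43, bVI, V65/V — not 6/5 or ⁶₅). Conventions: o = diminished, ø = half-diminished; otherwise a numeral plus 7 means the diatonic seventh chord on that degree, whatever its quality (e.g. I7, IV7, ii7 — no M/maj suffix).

The pitches C-E-G form a major triad rooted on C.
C is the lowered second degree of B major (diatonic 2 would be C#). This is the Neapolitan chord — a major triad on the lowered second degree.
With G in the bass the chord is in second inversion, so the figured bass is 64.

bII64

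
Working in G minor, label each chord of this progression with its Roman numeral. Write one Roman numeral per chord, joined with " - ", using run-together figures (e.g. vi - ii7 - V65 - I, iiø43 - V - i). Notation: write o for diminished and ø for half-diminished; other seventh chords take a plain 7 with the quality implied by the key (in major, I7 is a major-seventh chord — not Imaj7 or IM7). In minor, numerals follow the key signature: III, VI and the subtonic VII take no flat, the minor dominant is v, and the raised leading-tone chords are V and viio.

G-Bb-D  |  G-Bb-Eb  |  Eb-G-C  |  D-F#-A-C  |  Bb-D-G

G-Bb-D: root G is the tonic; minor triad there is i.
G-Bb-Eb: major triad on Eb = scale degree 6 → VI6.
Eb-G-C has root C, degree 4 in G minor, so iv6.
D-F#-A-C: dominant seventh chord on D = scale degree 5 → V7.
Bb-D-G: root G is the tonic; minor triad there is i6.

i - VI6 - iv6 - V7 - i6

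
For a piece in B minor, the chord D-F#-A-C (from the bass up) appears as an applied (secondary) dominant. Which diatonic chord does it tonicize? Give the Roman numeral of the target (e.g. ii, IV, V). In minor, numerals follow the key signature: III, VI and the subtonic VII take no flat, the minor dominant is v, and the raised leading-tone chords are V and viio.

VI

The chord is a dominant seventh chord on D.
A dominant resolves down a perfect fifth: D → G. In B minor, G is scale degree 6, i.e. VI.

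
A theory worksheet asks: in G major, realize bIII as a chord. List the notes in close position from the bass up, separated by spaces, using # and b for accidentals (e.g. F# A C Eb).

Bb D F

bIII is a major triad on the lowered third degree, borrowed from the parallel minor. In G major that root is Bb.
So the chord is Bb-D-F.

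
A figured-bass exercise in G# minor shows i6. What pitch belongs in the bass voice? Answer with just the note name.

B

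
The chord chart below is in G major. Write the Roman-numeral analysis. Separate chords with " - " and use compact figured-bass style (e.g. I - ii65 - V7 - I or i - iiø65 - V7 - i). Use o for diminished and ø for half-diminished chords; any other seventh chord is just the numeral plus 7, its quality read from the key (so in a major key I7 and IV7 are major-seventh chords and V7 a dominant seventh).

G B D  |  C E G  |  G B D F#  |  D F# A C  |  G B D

G-B-D: root G is the tonic; major triad there is I.
C-E-G has root C, degree 4 in G major, so IV.
G-B-D-F#: major seventh chord on G = scale degree 1 → I7.
D-F#-A-C: root D is the dominant; dominant seventh chord there is V7.
G-B-D has root G, degree 1 in G major, so I.

I - IV - I7 - V7 - I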